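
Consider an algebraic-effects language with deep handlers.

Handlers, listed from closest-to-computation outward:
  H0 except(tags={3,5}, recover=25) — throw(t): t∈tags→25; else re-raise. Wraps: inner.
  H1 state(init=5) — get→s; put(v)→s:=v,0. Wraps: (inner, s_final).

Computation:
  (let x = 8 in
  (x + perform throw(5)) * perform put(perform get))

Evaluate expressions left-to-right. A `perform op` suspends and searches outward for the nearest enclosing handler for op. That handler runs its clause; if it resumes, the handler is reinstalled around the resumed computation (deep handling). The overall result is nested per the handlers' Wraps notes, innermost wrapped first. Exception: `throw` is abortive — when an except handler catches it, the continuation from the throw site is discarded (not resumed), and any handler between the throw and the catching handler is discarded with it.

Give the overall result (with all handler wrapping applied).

Answer: (25, 5)

Evaluation trace:
throw(5) @ H0 caught ⇒ 25
H1 returns (25, 5)
= (25, 5)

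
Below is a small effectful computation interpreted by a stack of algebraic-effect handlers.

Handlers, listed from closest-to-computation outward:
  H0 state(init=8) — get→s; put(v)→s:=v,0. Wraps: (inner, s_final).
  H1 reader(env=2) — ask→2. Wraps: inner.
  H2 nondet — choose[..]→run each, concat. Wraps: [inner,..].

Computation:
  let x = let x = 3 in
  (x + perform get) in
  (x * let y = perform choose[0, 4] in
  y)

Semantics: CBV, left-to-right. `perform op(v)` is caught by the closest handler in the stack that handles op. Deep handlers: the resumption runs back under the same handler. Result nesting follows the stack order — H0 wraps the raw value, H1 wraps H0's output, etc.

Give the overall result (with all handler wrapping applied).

Answer: [(0, 8), (44, 8)]

Working:
get @ H0 ⇒ 8
choose[0, 4] @ H2
  branch[0] choose=0:
    H0 returns (0, 8)
    H1 returns (0, 8)
    H2 returns [(0, 8)]
  branch[1] choose=4:
    H0 returns (44, 8)
    H1 returns (44, 8)
    H2 returns [(44, 8)]
= [(0, 8), (44, 8)]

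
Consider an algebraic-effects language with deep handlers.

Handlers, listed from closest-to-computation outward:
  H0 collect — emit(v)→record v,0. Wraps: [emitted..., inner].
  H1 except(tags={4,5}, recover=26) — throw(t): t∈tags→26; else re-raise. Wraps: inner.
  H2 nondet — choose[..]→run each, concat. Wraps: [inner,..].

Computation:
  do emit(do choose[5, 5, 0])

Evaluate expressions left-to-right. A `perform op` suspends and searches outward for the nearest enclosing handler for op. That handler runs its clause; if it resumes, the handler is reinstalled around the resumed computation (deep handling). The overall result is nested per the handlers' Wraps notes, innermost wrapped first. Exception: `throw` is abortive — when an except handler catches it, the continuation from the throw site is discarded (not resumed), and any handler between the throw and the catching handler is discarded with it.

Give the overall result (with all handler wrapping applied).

Answer: [[5, 0], [5, 0], [0, 0]]

Evaluation trace:
choose[5, 5, 0] @ H2
  branch[0] choose=5:
    emit(5) @ H0 ⇒ out+=5
    H0 returns [5, 0]
    H1 returns [5, 0]
    H2 returns [[5, 0]]
  branch[1] choose=5:
    emit(5) @ H0 ⇒ out+=5
    H0 returns [5, 0]
    H1 returns [5, 0]
    H2 returns [[5, 0]]
  branch[2] choose=0:
    emit(0) @ H0 ⇒ out+=0
    H0 returns [0, 0]
    H1 returns [0, 0]
    H2 returns [[0, 0]]
= [[5, 0], [5, 0], [0, 0]]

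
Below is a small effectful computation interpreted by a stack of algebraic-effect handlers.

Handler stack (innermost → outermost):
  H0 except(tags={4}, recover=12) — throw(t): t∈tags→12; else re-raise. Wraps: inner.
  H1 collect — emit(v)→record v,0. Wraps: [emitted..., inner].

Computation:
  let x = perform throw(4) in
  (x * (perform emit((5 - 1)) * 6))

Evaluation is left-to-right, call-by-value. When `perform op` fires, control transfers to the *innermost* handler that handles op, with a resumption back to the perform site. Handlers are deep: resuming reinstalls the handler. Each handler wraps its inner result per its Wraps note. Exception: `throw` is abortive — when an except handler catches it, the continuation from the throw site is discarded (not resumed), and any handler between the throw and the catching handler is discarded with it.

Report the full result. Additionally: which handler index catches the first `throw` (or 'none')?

Working:
throw(4) @ H0 caught ⇒ 12
H1 returns [12]
= [12]

Answer: [12] ; first throw caught by: H0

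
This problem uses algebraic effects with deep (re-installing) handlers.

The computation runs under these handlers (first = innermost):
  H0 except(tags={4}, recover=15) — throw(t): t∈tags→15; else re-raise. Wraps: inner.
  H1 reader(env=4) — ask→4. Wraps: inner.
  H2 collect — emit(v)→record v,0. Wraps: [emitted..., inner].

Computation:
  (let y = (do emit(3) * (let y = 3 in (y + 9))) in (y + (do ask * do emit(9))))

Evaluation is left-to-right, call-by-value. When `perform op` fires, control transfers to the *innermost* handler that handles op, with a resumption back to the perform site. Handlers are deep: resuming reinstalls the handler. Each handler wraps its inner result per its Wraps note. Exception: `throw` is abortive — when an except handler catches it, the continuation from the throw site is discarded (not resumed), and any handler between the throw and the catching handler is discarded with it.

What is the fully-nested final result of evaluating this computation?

Evaluation trace:
emit(3) @ H2 ⇒ out+=3
ask @ H1 ⇒ 4
emit(9) @ H2 ⇒ out+=9
H0 returns 0
H1 returns 0
H2 returns [3, 9, 0]
= [3, 9, 0]

Answer: [3, 9, 0]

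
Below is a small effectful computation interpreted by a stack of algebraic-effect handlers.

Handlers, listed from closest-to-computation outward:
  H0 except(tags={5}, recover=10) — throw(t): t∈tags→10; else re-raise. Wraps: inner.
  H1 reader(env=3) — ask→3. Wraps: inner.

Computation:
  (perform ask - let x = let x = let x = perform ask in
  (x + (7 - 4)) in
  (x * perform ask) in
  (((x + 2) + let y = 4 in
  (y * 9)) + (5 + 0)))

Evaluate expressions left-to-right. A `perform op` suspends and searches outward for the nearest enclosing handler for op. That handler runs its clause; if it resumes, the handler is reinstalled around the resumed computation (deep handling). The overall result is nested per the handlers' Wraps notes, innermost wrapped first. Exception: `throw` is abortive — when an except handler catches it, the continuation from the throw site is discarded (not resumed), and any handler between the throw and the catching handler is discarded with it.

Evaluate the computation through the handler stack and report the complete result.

Working:
ask @ H1 ⇒ 3
ask @ H1 ⇒ 3
ask @ H1 ⇒ 3
H0 returns -58
H1 returns -58
= -58

Answer: -58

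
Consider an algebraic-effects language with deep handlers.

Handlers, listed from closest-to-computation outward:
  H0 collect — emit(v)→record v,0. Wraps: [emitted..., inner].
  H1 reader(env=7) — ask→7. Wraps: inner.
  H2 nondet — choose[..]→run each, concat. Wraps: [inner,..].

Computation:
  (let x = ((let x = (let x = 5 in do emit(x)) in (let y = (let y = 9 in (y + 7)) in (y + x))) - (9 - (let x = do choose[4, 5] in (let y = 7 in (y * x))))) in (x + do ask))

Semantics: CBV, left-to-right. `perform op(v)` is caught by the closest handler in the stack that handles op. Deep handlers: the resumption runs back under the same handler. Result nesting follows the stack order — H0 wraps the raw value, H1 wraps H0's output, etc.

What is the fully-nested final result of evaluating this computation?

Evaluation trace:
emit(5) @ H0 ⇒ out+=5
choose[4, 5] @ H2
  branch[0] choose=4:
    ask @ H1 ⇒ 7
    H0 returns [5, 42]
    H1 returns [5, 42]
    H2 returns [[5, 42]]
  branch[1] choose=5:
    ask @ H1 ⇒ 7
    H0 returns [5, 49]
    H1 returns [5, 49]
    H2 returns [[5, 49]]
= [[5, 42], [5, 49]]

Answer: [[5, 42], [5, 49]]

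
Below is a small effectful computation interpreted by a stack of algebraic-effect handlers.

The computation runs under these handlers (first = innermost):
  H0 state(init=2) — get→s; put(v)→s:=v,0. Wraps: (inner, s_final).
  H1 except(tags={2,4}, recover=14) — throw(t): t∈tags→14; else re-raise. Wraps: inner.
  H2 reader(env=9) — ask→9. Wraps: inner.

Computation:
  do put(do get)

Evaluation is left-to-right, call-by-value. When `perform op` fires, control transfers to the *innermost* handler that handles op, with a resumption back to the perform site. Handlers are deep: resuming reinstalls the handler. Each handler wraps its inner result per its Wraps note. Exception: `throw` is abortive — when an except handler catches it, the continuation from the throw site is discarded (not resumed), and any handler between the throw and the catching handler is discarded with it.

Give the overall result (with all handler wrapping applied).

Step-by-step:
get @ H0 ⇒ 2
put(2) @ H0 ⇒ s:=2
H0 returns (0, 2)
H1 returns (0, 2)
H2 returns (0, 2)
= (0, 2)

Answer: (0, 2)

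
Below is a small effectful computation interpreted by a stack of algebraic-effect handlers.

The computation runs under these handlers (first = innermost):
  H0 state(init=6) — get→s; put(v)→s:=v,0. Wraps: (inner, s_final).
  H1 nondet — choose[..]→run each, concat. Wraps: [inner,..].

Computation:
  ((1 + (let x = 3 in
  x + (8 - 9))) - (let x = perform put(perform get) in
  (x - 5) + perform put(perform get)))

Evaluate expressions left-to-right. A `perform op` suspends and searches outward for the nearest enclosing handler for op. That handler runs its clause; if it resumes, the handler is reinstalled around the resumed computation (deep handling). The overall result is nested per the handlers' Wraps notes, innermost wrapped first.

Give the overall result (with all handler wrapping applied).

Step-by-step:
get @ H0 ⇒ 6
put(6) @ H0 ⇒ s:=6
get @ H0 ⇒ 6
put(6) @ H0 ⇒ s:=6
H0 returns (8, 6)
H1 returns [(8, 6)]
= [(8, 6)]

Answer: [(8, 6)]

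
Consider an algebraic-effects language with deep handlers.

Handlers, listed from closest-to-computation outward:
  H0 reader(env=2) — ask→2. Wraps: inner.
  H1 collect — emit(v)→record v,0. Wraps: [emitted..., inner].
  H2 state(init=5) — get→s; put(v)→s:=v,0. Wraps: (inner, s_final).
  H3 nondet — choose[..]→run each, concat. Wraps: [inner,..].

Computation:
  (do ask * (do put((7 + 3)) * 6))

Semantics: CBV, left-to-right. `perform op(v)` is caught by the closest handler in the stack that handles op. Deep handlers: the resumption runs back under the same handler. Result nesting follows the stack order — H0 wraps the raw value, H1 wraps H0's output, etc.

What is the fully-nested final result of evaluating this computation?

Answer: [([0], 10)]

Step-by-step:
ask @ H0 ⇒ 2
put(10) @ H2 ⇒ s:=10
H0 returns 0
H1 returns [0]
H2 returns ([0], 10)
H3 returns [([0], 10)]
= [([0], 10)]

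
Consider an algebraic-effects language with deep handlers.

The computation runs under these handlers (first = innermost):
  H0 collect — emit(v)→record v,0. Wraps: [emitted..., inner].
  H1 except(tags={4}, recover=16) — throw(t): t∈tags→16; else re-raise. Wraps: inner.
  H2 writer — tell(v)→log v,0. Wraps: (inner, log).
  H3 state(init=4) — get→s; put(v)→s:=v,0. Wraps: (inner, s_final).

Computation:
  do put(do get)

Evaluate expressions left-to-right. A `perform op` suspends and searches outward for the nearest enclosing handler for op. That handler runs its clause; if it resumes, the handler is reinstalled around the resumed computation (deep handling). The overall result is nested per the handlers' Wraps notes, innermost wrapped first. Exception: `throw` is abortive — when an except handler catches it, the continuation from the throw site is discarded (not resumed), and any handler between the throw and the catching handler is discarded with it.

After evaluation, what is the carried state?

Working:
get @ H3 ⇒ 4
put(4) @ H3 ⇒ s:=4
H0 returns [0]
H1 returns [0]
H2 returns ([0], ())
H3 returns (([0], ()), 4)
= (([0], ()), 4)

Answer: 4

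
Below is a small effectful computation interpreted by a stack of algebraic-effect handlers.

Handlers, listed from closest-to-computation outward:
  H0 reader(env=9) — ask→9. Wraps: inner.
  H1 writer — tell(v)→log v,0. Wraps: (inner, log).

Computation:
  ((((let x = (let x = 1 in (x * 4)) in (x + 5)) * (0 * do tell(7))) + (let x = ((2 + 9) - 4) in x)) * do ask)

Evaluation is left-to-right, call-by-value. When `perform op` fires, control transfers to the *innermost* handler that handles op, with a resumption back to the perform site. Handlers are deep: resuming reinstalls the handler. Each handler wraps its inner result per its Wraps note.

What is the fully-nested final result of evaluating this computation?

Answer: (63, (7))

Working:
tell(7) @ H1 ⇒ log+=7
ask @ H0 ⇒ 9
H0 returns 63
H1 returns (63, (7))
= (63, (7))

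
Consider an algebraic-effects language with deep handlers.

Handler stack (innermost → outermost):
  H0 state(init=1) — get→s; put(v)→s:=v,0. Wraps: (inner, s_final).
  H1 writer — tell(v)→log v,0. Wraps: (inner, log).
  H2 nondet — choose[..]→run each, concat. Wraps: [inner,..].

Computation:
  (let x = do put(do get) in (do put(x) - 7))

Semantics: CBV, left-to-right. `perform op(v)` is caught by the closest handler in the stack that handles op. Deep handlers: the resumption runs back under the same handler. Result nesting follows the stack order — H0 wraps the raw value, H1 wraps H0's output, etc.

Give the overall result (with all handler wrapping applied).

Answer: [((-7, 0), ())]

Working:
get @ H0 ⇒ 1
put(1) @ H0 ⇒ s:=1
put(0) @ H0 ⇒ s:=0
H0 returns (-7, 0)
H1 returns ((-7, 0), ())
H2 returns [((-7, 0), ())]
= [((-7, 0), ())]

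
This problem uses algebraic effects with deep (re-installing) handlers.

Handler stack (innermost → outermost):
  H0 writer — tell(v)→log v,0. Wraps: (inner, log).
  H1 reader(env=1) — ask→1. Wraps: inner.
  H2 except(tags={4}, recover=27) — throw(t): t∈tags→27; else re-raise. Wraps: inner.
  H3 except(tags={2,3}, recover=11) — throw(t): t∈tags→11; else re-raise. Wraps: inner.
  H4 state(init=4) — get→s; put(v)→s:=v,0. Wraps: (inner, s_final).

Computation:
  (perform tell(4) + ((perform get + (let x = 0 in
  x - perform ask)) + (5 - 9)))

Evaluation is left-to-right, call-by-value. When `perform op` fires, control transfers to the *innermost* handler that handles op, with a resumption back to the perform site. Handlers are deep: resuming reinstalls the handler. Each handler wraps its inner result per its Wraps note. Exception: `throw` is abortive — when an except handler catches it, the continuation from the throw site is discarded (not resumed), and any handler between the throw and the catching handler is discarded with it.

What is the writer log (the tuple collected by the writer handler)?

Answer: (4)

Working:
tell(4) @ H0 ⇒ log+=4
get @ H4 ⇒ 4
ask @ H1 ⇒ 1
H0 returns (-1, (4))
H1 returns (-1, (4))
H2 returns (-1, (4))
H3 returns (-1, (4))
H4 returns ((-1, (4)), 4)
= ((-1, (4)), 4)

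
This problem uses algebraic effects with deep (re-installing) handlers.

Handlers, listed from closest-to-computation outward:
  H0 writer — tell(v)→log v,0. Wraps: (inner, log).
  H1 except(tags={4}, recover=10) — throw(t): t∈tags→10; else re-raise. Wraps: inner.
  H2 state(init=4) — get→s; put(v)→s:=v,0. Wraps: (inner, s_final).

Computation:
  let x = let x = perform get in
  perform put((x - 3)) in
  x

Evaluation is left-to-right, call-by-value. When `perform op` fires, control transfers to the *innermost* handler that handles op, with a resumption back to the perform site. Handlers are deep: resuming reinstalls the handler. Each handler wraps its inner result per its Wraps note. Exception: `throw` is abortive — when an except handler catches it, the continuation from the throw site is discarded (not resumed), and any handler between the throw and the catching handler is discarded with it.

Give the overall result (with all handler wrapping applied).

Answer: ((0, ()), 1)

Evaluation trace:
get @ H2 ⇒ 4
put(1) @ H2 ⇒ s:=1
H0 returns (0, ())
H1 returns (0, ())
H2 returns ((0, ()), 1)
= ((0, ()), 1)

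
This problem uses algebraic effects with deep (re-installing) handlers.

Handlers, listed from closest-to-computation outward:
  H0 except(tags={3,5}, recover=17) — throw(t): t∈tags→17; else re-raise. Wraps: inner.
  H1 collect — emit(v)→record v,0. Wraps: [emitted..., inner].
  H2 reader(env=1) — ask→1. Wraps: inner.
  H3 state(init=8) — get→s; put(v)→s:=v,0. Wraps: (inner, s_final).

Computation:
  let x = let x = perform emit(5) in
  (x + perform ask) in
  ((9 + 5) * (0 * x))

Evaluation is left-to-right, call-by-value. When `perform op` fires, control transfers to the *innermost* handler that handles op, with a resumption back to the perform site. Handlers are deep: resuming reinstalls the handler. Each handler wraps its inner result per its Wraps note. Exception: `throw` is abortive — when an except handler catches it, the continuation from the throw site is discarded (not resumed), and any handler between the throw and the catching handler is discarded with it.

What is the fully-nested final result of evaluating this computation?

Answer: ([5, 0], 8)

Evaluation trace:
emit(5) @ H1 ⇒ out+=5
ask @ H2 ⇒ 1
H0 returns 0
H1 returns [5, 0]
H2 returns [5, 0]
H3 returns ([5, 0], 8)
= ([5, 0], 8)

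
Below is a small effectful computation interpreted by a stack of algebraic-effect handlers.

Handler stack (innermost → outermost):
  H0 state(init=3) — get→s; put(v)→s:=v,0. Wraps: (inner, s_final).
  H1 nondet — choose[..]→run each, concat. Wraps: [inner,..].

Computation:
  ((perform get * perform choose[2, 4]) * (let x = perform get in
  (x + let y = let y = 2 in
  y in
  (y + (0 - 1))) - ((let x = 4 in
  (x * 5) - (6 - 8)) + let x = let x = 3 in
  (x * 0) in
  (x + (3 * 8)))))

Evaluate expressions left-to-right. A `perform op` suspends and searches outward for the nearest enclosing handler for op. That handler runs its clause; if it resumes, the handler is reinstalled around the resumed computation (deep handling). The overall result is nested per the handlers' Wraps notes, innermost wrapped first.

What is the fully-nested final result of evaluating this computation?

Answer: [(-252, 3), (-504, 3)]

Working:
get @ H0 ⇒ 3
choose[2, 4] @ H1
  branch[0] choose=2:
    get @ H0 ⇒ 3
    H0 returns (-252, 3)
    H1 returns [(-252, 3)]
  branch[1] choose=4:
    get @ H0 ⇒ 3
    H0 returns (-504, 3)
    H1 returns [(-504, 3)]
= [(-252, 3), (-504, 3)]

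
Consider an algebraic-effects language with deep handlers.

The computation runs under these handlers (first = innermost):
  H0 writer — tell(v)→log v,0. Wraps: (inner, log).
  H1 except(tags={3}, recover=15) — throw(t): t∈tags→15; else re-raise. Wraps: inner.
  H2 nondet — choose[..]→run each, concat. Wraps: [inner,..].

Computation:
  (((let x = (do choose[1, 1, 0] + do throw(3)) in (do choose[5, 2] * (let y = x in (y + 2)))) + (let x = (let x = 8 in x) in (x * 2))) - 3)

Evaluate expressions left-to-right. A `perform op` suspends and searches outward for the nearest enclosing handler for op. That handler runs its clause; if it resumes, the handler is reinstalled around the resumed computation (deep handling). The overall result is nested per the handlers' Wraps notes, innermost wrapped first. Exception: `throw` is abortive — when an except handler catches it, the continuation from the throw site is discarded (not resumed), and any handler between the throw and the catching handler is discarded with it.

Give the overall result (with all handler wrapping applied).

Answer: [15, 15, 15]

Working:
choose[1, 1, 0] @ H2
  branch[0] choose=1:
    throw(3) @ H1 caught ⇒ 15
    H2 returns [15]
  branch[1] choose=1:
    throw(3) @ H1 caught ⇒ 15
    H2 returns [15]
  branch[2] choose=0:
    throw(3) @ H1 caught ⇒ 15
    H2 returns [15]
= [15, 15, 15]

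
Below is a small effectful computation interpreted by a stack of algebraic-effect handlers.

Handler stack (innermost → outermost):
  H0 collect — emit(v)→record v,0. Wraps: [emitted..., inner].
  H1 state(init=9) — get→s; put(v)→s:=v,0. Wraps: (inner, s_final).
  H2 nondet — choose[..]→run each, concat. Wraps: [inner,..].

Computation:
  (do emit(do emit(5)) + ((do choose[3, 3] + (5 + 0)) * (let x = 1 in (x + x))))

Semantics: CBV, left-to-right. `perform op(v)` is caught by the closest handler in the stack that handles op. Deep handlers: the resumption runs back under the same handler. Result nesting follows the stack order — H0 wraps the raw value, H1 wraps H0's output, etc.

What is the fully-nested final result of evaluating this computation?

Answer: [([5, 0, 16], 9), ([5, 0, 16], 9)]

Working:
emit(5) @ H0 ⇒ out+=5
emit(0) @ H0 ⇒ out+=0
choose[3, 3] @ H2
  branch[0] choose=3:
    H0 returns [5, 0, 16]
    H1 returns ([5, 0, 16], 9)
    H2 returns [([5, 0, 16], 9)]
  branch[1] choose=3:
    H0 returns [5, 0, 16]
    H1 returns ([5, 0, 16], 9)
    H2 returns [([5, 0, 16], 9)]
= [([5, 0, 16], 9), ([5, 0, 16], 9)]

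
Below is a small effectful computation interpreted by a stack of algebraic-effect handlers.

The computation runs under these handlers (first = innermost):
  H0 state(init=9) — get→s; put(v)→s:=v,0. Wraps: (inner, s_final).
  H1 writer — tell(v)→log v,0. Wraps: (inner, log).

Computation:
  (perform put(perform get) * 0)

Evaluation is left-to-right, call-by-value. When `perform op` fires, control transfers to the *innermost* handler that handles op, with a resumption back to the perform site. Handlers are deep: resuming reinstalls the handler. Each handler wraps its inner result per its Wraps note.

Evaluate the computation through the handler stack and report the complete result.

Answer: ((0, 9), ())

Working:
get @ H0 ⇒ 9
put(9) @ H0 ⇒ s:=9
H0 returns (0, 9)
H1 returns ((0, 9), ())
= ((0, 9), ())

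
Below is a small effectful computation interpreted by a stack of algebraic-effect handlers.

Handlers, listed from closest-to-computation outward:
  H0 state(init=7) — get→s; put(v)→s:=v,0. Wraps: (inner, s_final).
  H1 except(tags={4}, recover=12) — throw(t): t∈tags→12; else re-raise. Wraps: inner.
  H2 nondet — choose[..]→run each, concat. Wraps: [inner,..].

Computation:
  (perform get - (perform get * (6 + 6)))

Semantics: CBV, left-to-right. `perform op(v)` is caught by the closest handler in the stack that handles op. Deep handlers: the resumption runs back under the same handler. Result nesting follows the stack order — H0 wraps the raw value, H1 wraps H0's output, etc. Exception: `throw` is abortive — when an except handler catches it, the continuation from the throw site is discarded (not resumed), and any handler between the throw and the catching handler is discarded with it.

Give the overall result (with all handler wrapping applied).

Working:
get @ H0 ⇒ 7
get @ H0 ⇒ 7
H0 returns (-77, 7)
H1 returns (-77, 7)
H2 returns [(-77, 7)]
= [(-77, 7)]

Answer: [(-77, 7)]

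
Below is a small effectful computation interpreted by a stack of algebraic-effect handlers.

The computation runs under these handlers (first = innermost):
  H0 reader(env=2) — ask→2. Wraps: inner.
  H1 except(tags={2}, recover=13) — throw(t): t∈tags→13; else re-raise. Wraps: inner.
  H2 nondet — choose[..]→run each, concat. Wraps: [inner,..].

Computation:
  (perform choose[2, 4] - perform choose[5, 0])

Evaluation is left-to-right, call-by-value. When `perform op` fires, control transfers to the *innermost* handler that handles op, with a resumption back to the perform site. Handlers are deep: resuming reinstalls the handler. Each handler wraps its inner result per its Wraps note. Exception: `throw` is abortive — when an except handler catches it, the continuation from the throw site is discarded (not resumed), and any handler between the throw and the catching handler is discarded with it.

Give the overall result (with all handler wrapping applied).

Evaluation trace:
choose[2, 4] @ H2
  branch[0] choose=2:
    choose[5, 0] @ H2
      branch[0] choose=5:
        H0 returns -3
        H1 returns -3
        H2 returns [-3]
      branch[1] choose=0:
        H0 returns 2
        H1 returns 2
        H2 returns [2]
  branch[1] choose=4:
    choose[5, 0] @ H2
      branch[0] choose=5:
        H0 returns -1
        H1 returns -1
        H2 returns [-1]
      branch[1] choose=0:
        H0 returns 4
        H1 returns 4
        H2 returns [4]
= [-3, 2, -1, 4]

Answer: [-3, 2, -1, 4]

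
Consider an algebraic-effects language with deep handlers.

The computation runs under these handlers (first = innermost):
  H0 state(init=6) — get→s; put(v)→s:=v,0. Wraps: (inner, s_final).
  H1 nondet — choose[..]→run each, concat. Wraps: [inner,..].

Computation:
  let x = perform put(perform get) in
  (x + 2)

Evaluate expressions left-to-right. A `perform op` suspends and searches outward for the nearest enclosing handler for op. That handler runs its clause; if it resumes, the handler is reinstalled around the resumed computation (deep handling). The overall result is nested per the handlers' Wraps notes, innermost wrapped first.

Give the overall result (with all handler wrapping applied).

Answer: [(2, 6)]

Step-by-step:
get @ H0 ⇒ 6
put(6) @ H0 ⇒ s:=6
H0 returns (2, 6)
H1 returns [(2, 6)]
= [(2, 6)]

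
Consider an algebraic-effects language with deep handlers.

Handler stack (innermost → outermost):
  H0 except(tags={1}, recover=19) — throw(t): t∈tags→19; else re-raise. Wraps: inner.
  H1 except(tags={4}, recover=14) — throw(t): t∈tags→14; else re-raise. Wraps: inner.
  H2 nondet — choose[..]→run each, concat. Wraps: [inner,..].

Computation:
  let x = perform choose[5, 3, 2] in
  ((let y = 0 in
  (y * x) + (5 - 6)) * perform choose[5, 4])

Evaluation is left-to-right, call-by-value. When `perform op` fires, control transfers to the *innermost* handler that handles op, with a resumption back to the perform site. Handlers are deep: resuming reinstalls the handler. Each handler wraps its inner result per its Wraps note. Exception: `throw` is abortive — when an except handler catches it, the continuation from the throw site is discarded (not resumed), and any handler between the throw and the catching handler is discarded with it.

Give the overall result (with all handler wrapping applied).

Answer: [-5, -4, -5, -4, -5, -4]

Working:
choose[5, 3, 2] @ H2
  branch[0] choose=5:
    choose[5, 4] @ H2
      branch[0] choose=5:
        H0 returns -5
        H1 returns -5
        H2 returns [-5]
      branch[1] choose=4:
        H0 returns -4
        H1 returns -4
        H2 returns [-4]
  branch[1] choose=3:
    choose[5, 4] @ H2
      branch[0] choose=5:
        H0 returns -5
        H1 returns -5
        H2 returns [-5]
      branch[1] choose=4:
        H0 returns -4
        H1 returns -4
        H2 returns [-4]
  branch[2] choose=2:
    choose[5, 4] @ H2
      branch[0] choose=5:
        H0 returns -5
        H1 returns -5
        H2 returns [-5]
      branch[1] choose=4:
        H0 returns -4
        H1 returns -4
        H2 returns [-4]
= [-5, -4, -5, -4, -5, -4]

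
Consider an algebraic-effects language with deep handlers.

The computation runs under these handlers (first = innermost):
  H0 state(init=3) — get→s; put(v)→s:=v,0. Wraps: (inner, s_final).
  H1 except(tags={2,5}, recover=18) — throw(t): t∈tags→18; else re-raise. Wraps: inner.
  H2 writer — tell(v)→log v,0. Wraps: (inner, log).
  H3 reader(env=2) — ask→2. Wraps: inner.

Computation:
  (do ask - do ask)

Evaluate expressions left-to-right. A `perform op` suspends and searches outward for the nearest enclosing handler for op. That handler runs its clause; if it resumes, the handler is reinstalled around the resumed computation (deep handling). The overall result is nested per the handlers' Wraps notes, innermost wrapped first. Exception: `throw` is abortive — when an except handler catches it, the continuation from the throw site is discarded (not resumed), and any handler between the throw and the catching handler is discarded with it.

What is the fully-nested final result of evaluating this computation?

Evaluation trace:
ask @ H3 ⇒ 2
ask @ H3 ⇒ 2
H0 returns (0, 3)
H1 returns (0, 3)
H2 returns ((0, 3), ())
H3 returns ((0, 3), ())
= ((0, 3), ())

Answer: ((0, 3), ())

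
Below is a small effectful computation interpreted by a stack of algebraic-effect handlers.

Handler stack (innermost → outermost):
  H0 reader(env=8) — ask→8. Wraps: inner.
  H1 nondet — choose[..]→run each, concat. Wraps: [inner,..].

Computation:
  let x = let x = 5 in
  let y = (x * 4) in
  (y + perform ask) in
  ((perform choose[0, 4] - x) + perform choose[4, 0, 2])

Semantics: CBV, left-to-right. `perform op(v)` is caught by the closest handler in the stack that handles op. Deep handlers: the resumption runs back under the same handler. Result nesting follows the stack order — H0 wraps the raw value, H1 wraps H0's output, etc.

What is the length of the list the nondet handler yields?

Step-by-step:
ask @ H0 ⇒ 8
choose[0, 4] @ H1
  branch[0] choose=0:
    choose[4, 0, 2] @ H1
      branch[0] choose=4:
        H0 returns -24
        H1 returns [-24]
      branch[1] choose=0:
        H0 returns -28
        H1 returns [-28]
      branch[2] choose=2:
        H0 returns -26
        H1 returns [-26]
  branch[1] choose=4:
    choose[4, 0, 2] @ H1
      branch[0] choose=4:
        H0 returns -20
        H1 returns [-20]
      branch[1] choose=0:
        H0 returns -24
        H1 returns [-24]
      branch[2] choose=2:
        H0 returns -22
        H1 returns [-22]
= [-24, -28, -26, -20, -24, -22]

Answer: 6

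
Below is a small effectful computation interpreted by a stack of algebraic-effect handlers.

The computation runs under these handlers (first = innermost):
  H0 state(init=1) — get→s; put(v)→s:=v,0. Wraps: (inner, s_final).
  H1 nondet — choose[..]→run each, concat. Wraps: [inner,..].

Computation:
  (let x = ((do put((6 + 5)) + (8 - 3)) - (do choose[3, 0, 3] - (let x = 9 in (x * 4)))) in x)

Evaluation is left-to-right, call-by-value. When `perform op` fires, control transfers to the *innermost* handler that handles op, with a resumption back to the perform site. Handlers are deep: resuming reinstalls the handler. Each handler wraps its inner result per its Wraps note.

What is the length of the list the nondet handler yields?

Working:
put(11) @ H0 ⇒ s:=11
choose[3, 0, 3] @ H1
  branch[0] choose=3:
    H0 returns (38, 11)
    H1 returns [(38, 11)]
  branch[1] choose=0:
    H0 returns (41, 11)
    H1 returns [(41, 11)]
  branch[2] choose=3:
    H0 returns (38, 11)
    H1 returns [(38, 11)]
= [(38, 11), (41, 11), (38, 11)]

Answer: 3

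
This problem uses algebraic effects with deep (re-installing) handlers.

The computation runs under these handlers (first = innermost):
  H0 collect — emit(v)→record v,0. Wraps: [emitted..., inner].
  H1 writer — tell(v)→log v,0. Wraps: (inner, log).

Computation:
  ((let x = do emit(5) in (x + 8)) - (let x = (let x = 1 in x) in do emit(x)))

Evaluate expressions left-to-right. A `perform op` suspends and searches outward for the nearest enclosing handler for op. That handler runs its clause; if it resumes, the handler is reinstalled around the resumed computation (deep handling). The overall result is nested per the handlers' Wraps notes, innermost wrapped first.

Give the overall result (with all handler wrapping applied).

Evaluation trace:
emit(5) @ H0 ⇒ out+=5
emit(1) @ H0 ⇒ out+=1
H0 returns [5, 1, 8]
H1 returns ([5, 1, 8], ())
= ([5, 1, 8], ())

Answer: ([5, 1, 8], ())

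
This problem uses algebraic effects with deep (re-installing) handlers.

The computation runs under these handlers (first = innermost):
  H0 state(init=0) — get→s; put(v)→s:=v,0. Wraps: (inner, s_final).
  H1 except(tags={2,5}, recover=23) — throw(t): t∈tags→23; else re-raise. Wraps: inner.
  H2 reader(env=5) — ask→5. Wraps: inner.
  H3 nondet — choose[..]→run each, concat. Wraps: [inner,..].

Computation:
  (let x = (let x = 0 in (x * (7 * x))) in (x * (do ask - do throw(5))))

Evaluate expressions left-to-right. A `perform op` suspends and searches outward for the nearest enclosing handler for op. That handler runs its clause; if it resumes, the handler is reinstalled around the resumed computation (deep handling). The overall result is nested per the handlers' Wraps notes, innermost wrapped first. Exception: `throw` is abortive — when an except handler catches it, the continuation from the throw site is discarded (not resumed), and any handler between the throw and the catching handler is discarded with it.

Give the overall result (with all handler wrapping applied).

Step-by-step:
ask @ H2 ⇒ 5
throw(5) @ H1 caught ⇒ 23
H2 returns 23
H3 returns [23]
= [23]

Answer: [23]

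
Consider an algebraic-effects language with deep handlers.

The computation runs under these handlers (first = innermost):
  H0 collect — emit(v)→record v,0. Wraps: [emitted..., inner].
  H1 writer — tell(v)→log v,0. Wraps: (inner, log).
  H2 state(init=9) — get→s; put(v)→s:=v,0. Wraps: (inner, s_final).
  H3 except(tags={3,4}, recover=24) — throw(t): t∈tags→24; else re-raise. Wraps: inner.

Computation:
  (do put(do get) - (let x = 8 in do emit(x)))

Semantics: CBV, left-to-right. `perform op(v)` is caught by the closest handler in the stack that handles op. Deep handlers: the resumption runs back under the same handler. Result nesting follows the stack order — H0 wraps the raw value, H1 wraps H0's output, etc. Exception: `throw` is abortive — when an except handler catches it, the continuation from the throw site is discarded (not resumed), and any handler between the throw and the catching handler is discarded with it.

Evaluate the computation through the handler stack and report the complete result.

Step-by-step:
get @ H2 ⇒ 9
put(9) @ H2 ⇒ s:=9
emit(8) @ H0 ⇒ out+=8
H0 returns [8, 0]
H1 returns ([8, 0], ())
H2 returns (([8, 0], ()), 9)
H3 returns (([8, 0], ()), 9)
= (([8, 0], ()), 9)

Answer: (([8, 0], ()), 9)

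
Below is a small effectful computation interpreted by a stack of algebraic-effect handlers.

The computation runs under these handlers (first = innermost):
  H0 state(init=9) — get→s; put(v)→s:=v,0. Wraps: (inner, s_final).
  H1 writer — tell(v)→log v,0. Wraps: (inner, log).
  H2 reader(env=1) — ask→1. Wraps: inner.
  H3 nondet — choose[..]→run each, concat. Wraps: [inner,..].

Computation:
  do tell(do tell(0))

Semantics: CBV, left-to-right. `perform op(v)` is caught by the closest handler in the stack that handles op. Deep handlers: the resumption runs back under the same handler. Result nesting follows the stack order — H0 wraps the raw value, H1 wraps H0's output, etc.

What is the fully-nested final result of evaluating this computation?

Step-by-step:
tell(0) @ H1 ⇒ log+=0
tell(0) @ H1 ⇒ log+=0
H0 returns (0, 9)
H1 returns ((0, 9), (0, 0))
H2 returns ((0, 9), (0, 0))
H3 returns [((0, 9), (0, 0))]
= [((0, 9), (0, 0))]

Answer: [((0, 9), (0, 0))]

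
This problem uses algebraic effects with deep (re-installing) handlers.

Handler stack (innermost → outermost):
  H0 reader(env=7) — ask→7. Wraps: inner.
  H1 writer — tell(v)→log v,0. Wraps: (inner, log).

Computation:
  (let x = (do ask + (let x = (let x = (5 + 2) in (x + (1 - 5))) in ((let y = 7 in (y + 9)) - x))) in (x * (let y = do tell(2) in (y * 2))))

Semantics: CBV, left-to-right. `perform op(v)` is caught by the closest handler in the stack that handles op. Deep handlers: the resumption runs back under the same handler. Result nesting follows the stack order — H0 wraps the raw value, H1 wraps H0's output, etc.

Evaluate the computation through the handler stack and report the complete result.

Answer: (0, (2))

Step-by-step:
ask @ H0 ⇒ 7
tell(2) @ H1 ⇒ log+=2
H0 returns 0
H1 returns (0, (2))
= (0, (2))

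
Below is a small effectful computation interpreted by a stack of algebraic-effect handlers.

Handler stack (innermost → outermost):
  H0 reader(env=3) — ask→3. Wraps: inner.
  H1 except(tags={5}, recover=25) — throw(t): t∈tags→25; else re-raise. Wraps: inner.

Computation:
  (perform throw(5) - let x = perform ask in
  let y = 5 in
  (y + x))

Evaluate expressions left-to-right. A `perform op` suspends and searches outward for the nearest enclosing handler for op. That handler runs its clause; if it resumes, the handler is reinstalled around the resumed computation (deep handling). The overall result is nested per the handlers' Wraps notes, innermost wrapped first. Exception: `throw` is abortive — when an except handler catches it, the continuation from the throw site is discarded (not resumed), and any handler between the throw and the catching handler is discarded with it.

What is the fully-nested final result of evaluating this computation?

Answer: 25

Evaluation trace:
throw(5) @ H1 caught ⇒ 25
= 25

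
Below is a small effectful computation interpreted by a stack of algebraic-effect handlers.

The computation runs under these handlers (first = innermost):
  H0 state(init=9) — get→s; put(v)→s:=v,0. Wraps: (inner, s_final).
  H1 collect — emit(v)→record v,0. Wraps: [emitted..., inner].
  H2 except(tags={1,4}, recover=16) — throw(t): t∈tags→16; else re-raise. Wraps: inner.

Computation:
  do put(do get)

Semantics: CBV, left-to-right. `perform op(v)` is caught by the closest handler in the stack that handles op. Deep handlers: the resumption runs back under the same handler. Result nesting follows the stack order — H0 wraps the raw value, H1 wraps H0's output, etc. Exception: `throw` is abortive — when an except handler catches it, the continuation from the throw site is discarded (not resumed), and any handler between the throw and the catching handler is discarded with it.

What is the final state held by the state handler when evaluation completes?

Working:
get @ H0 ⇒ 9
put(9) @ H0 ⇒ s:=9
H0 returns (0, 9)
H1 returns [(0, 9)]
H2 returns [(0, 9)]
= [(0, 9)]

Answer: 9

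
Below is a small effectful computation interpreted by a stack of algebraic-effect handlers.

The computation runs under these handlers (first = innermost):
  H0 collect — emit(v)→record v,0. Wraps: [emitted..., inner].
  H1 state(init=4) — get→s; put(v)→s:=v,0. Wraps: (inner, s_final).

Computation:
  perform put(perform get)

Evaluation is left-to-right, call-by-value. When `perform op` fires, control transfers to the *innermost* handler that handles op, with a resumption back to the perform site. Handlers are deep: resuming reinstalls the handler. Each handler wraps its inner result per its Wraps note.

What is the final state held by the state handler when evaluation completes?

Answer: 4

Evaluation trace:
get @ H1 ⇒ 4
put(4) @ H1 ⇒ s:=4
H0 returns [0]
H1 returns ([0], 4)
= ([0], 4)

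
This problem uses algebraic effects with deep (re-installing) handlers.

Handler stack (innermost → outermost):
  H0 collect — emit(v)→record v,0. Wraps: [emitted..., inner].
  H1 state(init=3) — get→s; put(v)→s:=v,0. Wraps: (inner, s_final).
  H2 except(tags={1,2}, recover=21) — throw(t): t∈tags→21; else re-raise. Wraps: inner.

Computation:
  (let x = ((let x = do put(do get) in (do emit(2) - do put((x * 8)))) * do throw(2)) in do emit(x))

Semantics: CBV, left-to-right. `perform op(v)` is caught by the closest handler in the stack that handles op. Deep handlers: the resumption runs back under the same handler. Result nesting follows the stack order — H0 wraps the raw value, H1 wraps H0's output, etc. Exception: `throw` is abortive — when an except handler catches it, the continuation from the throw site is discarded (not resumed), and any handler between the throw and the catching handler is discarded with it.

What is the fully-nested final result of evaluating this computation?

Step-by-step:
get @ H1 ⇒ 3
put(3) @ H1 ⇒ s:=3
emit(2) @ H0 ⇒ out+=2
put(0) @ H1 ⇒ s:=0
throw(2) @ H2 caught ⇒ 21
= 21

Answer: 21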